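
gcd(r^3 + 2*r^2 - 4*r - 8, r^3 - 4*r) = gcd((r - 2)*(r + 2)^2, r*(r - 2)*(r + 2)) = r^2 - 4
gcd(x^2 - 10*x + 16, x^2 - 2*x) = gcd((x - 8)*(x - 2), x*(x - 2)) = x - 2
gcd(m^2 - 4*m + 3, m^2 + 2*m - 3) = m - 1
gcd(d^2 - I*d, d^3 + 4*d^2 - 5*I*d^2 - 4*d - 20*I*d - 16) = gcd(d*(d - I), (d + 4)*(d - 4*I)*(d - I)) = d - I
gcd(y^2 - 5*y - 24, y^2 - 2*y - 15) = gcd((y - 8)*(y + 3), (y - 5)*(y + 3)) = y + 3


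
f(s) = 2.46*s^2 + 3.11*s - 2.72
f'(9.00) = 47.39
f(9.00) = 224.53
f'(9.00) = 47.39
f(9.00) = 224.53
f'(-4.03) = -16.72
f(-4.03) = 24.70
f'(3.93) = 22.45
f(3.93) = 47.50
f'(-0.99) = -1.76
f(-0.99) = -3.39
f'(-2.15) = -7.47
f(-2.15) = 1.96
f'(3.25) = 19.10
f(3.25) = 33.37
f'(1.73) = 11.62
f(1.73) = 10.02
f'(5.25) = 28.94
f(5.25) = 81.41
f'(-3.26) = -12.93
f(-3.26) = 13.29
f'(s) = 4.92*s + 3.11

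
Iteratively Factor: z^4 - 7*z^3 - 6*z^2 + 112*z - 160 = (z - 4)*(z^3 - 3*z^2 - 18*z + 40) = (z - 4)*(z - 2)*(z^2 - z - 20) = (z - 4)*(z - 2)*(z + 4)*(z - 5)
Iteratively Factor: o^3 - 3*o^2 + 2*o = (o)*(o^2 - 3*o + 2) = o*(o - 2)*(o - 1)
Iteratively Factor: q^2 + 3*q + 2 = (q + 1)*(q + 2)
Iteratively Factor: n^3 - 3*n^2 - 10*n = (n)*(n^2 - 3*n - 10) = n*(n + 2)*(n - 5)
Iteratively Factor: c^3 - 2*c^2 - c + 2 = (c + 1)*(c^2 - 3*c + 2) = (c - 1)*(c + 1)*(c - 2)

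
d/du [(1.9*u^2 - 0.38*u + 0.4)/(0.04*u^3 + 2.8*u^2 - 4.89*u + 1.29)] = (-0.076*u^4 + 0.0304000000000002*u^3 - 8.275*u^2 + 2.662*u + 1.4658)/(0.0016*u^6 + 0.224*u^5 + 7.4488*u^4 - 27.2808*u^3 + 31.1361*u^2 - 12.6162*u + 1.6641)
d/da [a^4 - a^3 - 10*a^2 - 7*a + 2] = 4*a^3 - 3*a^2 - 20*a - 7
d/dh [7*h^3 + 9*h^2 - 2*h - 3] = 21*h^2 + 18*h - 2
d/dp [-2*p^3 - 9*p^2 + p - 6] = -6*p^2 - 18*p + 1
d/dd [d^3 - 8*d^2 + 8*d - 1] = 3*d^2 - 16*d + 8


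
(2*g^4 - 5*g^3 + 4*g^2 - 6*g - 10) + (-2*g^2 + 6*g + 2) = 2*g^4 - 5*g^3 + 2*g^2 - 8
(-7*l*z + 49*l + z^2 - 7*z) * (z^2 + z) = -7*l*z^3 + 42*l*z^2 + 49*l*z + z^4 - 6*z^3 - 7*z^2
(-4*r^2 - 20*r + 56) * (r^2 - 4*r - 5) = -4*r^4 - 4*r^3 + 156*r^2 - 124*r - 280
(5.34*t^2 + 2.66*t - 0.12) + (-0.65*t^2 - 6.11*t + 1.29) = 4.69*t^2 - 3.45*t + 1.17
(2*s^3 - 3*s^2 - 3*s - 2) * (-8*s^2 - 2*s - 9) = -16*s^5 + 20*s^4 + 12*s^3 + 49*s^2 + 31*s + 18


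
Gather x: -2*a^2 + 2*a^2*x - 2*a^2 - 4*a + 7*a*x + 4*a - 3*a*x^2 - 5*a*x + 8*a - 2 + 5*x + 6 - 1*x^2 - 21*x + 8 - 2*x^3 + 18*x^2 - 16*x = -4*a^2 + 8*a - 2*x^3 + x^2*(17 - 3*a) + x*(2*a^2 + 2*a - 32) + 12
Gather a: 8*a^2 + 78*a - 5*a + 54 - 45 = 8*a^2 + 73*a + 9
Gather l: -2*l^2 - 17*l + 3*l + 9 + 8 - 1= -2*l^2 - 14*l + 16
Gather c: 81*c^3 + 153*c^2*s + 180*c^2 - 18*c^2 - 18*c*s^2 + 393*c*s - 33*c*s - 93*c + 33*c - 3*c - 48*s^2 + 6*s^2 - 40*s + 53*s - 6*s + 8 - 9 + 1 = 81*c^3 + c^2*(153*s + 162) + c*(-18*s^2 + 360*s - 63) - 42*s^2 + 7*s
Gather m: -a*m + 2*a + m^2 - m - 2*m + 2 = 2*a + m^2 + m*(-a - 3) + 2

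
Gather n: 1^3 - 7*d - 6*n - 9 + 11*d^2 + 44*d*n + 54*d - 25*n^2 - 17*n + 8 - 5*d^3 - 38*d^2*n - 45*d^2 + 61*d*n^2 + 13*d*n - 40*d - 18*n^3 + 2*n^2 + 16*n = -5*d^3 - 34*d^2 + 7*d - 18*n^3 + n^2*(61*d - 23) + n*(-38*d^2 + 57*d - 7)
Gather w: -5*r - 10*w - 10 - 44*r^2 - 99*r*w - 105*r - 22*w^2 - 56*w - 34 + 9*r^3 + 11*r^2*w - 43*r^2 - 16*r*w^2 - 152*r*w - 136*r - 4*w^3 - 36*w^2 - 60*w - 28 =9*r^3 - 87*r^2 - 246*r - 4*w^3 + w^2*(-16*r - 58) + w*(11*r^2 - 251*r - 126) - 72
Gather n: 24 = 24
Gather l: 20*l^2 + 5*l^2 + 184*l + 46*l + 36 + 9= 25*l^2 + 230*l + 45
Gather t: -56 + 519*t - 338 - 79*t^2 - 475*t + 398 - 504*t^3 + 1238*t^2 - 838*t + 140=-504*t^3 + 1159*t^2 - 794*t + 144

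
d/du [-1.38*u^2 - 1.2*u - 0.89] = -2.76*u - 1.2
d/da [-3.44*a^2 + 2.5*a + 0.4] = 2.5 - 6.88*a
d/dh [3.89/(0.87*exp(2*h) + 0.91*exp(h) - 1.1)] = (-6.7686*exp(h) - 3.5399)*exp(h)/(0.87*exp(2*h) + 0.91*exp(h) - 1.1)^2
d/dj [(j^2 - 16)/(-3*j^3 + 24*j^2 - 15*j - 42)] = (j^4 - 53*j^2 + 228*j - 80)/(3*(j^6 - 16*j^5 + 74*j^4 - 52*j^3 - 199*j^2 + 140*j + 196))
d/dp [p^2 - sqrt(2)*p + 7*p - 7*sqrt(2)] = 2*p - sqrt(2) + 7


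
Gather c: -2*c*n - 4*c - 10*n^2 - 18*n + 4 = c*(-2*n - 4) - 10*n^2 - 18*n + 4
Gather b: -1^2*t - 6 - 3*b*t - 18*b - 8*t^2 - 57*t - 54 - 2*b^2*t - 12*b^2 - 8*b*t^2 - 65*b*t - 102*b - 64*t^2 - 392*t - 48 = b^2*(-2*t - 12) + b*(-8*t^2 - 68*t - 120) - 72*t^2 - 450*t - 108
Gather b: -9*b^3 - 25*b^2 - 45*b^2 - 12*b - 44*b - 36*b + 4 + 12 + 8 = -9*b^3 - 70*b^2 - 92*b + 24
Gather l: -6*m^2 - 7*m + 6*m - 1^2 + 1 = -6*m^2 - m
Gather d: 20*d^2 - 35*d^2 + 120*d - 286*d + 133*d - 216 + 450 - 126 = -15*d^2 - 33*d + 108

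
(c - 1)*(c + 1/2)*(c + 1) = c^3 + c^2/2 - c - 1/2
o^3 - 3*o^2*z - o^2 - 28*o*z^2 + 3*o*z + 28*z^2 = (o - 1)*(o - 7*z)*(o + 4*z)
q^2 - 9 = (q - 3)*(q + 3)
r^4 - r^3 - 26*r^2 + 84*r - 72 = (r - 3)*(r - 2)^2*(r + 6)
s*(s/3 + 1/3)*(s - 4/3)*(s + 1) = s^4/3 + 2*s^3/9 - 5*s^2/9 - 4*s/9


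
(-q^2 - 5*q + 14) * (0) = 0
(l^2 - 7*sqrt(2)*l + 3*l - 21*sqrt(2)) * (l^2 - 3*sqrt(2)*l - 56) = l^4 - 10*sqrt(2)*l^3 + 3*l^3 - 30*sqrt(2)*l^2 - 14*l^2 - 42*l + 392*sqrt(2)*l + 1176*sqrt(2)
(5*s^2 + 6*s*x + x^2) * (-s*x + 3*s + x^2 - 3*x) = -5*s^3*x + 15*s^3 - s^2*x^2 + 3*s^2*x + 5*s*x^3 - 15*s*x^2 + x^4 - 3*x^3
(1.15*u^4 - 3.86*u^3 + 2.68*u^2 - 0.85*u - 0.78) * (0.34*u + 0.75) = 0.391*u^5 - 0.4499*u^4 - 1.9838*u^3 + 1.721*u^2 - 0.9027*u - 0.585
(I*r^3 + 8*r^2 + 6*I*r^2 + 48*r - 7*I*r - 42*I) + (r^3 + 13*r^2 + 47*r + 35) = r^3 + I*r^3 + 21*r^2 + 6*I*r^2 + 95*r - 7*I*r + 35 - 42*I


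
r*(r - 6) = r^2 - 6*r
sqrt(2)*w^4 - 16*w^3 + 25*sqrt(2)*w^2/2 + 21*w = w*(w - 7*sqrt(2))*(w - 3*sqrt(2)/2)*(sqrt(2)*w + 1)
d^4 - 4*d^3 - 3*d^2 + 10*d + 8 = (d - 4)*(d - 2)*(d + 1)^2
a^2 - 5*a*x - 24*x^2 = (a - 8*x)*(a + 3*x)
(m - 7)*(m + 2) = m^2 - 5*m - 14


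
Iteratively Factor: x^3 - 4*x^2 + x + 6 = (x - 3)*(x^2 - x - 2) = (x - 3)*(x + 1)*(x - 2)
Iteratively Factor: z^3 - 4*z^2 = (z)*(z^2 - 4*z) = z*(z - 4)*(z)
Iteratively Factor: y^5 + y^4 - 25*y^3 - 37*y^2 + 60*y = (y + 3)*(y^4 - 2*y^3 - 19*y^2 + 20*y) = (y + 3)*(y + 4)*(y^3 - 6*y^2 + 5*y) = (y - 1)*(y + 3)*(y + 4)*(y^2 - 5*y) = (y - 5)*(y - 1)*(y + 3)*(y + 4)*(y)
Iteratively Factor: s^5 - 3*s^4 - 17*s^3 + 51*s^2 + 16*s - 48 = (s - 3)*(s^4 - 17*s^2 + 16) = (s - 3)*(s + 1)*(s^3 - s^2 - 16*s + 16) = (s - 4)*(s - 3)*(s + 1)*(s^2 + 3*s - 4) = (s - 4)*(s - 3)*(s - 1)*(s + 1)*(s + 4)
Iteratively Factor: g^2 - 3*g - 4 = (g - 4)*(g + 1)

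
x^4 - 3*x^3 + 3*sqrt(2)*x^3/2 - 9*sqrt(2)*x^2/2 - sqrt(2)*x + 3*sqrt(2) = (x - 3)*(x - sqrt(2)/2)*(x + sqrt(2))^2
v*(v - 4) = v^2 - 4*v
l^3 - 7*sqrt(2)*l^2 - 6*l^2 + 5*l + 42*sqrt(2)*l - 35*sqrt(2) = (l - 5)*(l - 1)*(l - 7*sqrt(2))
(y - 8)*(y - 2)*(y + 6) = y^3 - 4*y^2 - 44*y + 96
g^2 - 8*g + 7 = (g - 7)*(g - 1)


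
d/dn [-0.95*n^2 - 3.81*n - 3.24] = -1.9*n - 3.81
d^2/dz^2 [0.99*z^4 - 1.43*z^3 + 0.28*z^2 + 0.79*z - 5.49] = 11.88*z^2 - 8.58*z + 0.56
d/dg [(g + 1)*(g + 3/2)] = 2*g + 5/2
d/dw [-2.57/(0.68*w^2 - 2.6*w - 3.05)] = (3.4952*w - 6.682)/(-0.68*w^2 + 2.6*w + 3.05)^2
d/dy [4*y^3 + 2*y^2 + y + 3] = 12*y^2 + 4*y + 1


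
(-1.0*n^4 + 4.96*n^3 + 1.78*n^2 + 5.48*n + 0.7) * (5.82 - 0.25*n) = 0.25*n^5 - 7.06*n^4 + 28.4222*n^3 + 8.9896*n^2 + 31.7186*n + 4.074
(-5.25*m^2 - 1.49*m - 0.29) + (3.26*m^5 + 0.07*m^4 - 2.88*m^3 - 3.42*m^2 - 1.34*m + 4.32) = 3.26*m^5 + 0.07*m^4 - 2.88*m^3 - 8.67*m^2 - 2.83*m + 4.03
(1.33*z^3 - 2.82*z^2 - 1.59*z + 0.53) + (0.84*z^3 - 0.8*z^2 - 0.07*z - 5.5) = 2.17*z^3 - 3.62*z^2 - 1.66*z - 4.97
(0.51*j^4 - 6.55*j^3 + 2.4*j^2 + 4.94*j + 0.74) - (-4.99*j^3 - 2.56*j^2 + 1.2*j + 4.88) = 0.51*j^4 - 1.56*j^3 + 4.96*j^2 + 3.74*j - 4.14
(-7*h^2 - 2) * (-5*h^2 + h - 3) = 35*h^4 - 7*h^3 + 31*h^2 - 2*h + 6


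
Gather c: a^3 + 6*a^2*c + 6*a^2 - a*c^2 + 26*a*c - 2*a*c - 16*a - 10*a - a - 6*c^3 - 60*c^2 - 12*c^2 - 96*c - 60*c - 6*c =a^3 + 6*a^2 - 27*a - 6*c^3 + c^2*(-a - 72) + c*(6*a^2 + 24*a - 162)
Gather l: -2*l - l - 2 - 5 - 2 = -3*l - 9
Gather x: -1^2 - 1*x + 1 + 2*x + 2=x + 2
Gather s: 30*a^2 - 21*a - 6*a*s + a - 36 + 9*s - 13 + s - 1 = 30*a^2 - 20*a + s*(10 - 6*a) - 50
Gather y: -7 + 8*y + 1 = 8*y - 6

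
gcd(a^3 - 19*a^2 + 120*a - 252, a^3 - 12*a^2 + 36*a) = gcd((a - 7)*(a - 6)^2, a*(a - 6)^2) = a^2 - 12*a + 36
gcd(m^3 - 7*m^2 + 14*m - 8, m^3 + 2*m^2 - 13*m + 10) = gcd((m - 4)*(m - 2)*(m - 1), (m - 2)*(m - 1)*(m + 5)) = m^2 - 3*m + 2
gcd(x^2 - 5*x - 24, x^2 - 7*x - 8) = x - 8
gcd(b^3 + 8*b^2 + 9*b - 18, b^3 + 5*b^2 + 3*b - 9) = b^2 + 2*b - 3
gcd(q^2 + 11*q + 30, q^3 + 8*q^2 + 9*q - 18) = q + 6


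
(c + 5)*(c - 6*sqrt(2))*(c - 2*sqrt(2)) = c^3 - 8*sqrt(2)*c^2 + 5*c^2 - 40*sqrt(2)*c + 24*c + 120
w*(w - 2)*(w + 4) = w^3 + 2*w^2 - 8*w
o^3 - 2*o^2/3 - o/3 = o*(o - 1)*(o + 1/3)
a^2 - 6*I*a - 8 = (a - 4*I)*(a - 2*I)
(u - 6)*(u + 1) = u^2 - 5*u - 6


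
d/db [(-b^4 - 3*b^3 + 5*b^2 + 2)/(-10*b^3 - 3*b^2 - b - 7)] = 2*(5*b^6 + 3*b^5 + 31*b^4 + 17*b^3 + 59*b^2 - 29*b + 1)/(100*b^6 + 60*b^5 + 29*b^4 + 146*b^3 + 43*b^2 + 14*b + 49)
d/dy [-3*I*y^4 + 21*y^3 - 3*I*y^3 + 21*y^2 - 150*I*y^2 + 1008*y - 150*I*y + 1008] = -12*I*y^3 + y^2*(63 - 9*I) + y*(42 - 300*I) + 1008 - 150*I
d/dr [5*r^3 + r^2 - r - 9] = 15*r^2 + 2*r - 1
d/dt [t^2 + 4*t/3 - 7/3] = 2*t + 4/3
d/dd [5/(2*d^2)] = -5/d^3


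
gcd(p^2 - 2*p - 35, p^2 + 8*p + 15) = p + 5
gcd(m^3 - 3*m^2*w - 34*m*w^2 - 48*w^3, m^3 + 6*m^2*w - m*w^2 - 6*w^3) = 1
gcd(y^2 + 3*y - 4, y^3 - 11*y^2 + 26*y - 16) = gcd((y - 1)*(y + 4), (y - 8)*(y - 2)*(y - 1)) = y - 1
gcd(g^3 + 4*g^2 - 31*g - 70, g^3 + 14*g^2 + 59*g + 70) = g^2 + 9*g + 14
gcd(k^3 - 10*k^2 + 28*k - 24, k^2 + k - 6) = k - 2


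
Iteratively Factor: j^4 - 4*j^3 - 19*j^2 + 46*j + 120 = (j - 4)*(j^3 - 19*j - 30) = (j - 4)*(j + 3)*(j^2 - 3*j - 10) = (j - 4)*(j + 2)*(j + 3)*(j - 5)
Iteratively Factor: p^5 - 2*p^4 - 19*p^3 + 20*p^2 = (p - 1)*(p^4 - p^3 - 20*p^2) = p*(p - 1)*(p^3 - p^2 - 20*p) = p^2*(p - 1)*(p^2 - p - 20) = p^2*(p - 1)*(p + 4)*(p - 5)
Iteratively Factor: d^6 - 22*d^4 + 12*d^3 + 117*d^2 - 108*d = (d - 1)*(d^5 + d^4 - 21*d^3 - 9*d^2 + 108*d) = (d - 3)*(d - 1)*(d^4 + 4*d^3 - 9*d^2 - 36*d) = (d - 3)*(d - 1)*(d + 4)*(d^3 - 9*d) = (d - 3)^2*(d - 1)*(d + 4)*(d^2 + 3*d) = d*(d - 3)^2*(d - 1)*(d + 4)*(d + 3)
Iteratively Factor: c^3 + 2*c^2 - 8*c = (c - 2)*(c^2 + 4*c) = c*(c - 2)*(c + 4)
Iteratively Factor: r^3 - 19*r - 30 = (r - 5)*(r^2 + 5*r + 6) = (r - 5)*(r + 3)*(r + 2)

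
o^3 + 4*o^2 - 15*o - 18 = (o - 3)*(o + 1)*(o + 6)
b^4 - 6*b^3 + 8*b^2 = b^2*(b - 4)*(b - 2)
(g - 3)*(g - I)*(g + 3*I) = g^3 - 3*g^2 + 2*I*g^2 + 3*g - 6*I*g - 9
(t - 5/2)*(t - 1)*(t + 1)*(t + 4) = t^4 + 3*t^3/2 - 11*t^2 - 3*t/2 + 10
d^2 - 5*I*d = d*(d - 5*I)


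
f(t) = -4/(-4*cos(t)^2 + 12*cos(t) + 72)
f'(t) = -4*(-8*sin(t)*cos(t) + 12*sin(t))/(-4*cos(t)^2 + 12*cos(t) + 72)^2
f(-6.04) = -0.05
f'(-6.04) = -0.00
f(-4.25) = -0.06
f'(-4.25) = -0.01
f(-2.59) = -0.07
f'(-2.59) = 0.01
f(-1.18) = -0.05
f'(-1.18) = 0.01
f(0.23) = -0.05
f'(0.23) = -0.00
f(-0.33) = -0.05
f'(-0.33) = 0.00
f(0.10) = -0.05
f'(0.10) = -0.00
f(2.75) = -0.07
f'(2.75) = -0.01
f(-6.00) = -0.05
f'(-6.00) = 0.00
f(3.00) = -0.07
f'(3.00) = 0.00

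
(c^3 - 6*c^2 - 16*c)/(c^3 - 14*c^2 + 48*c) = (c + 2)/(c - 6)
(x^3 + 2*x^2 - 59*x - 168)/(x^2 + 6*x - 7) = (x^2 - 5*x - 24)/(x - 1)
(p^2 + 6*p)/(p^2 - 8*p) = (p + 6)/(p - 8)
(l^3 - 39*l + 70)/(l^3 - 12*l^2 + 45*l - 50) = (l + 7)/(l - 5)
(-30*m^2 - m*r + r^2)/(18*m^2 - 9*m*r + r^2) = (5*m + r)/(-3*m + r)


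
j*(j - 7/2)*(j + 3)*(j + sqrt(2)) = j^4 - j^3/2 + sqrt(2)*j^3 - 21*j^2/2 - sqrt(2)*j^2/2 - 21*sqrt(2)*j/2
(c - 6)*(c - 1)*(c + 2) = c^3 - 5*c^2 - 8*c + 12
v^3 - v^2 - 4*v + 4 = (v - 2)*(v - 1)*(v + 2)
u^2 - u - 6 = (u - 3)*(u + 2)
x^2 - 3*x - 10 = (x - 5)*(x + 2)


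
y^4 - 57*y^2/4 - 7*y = y*(y - 4)*(y + 1/2)*(y + 7/2)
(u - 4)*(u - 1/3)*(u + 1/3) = u^3 - 4*u^2 - u/9 + 4/9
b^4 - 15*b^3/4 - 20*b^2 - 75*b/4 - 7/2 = (b - 7)*(b + 1/4)*(b + 1)*(b + 2)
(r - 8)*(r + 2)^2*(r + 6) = r^4 + 2*r^3 - 52*r^2 - 200*r - 192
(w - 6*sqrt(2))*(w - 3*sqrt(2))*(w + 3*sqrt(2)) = w^3 - 6*sqrt(2)*w^2 - 18*w + 108*sqrt(2)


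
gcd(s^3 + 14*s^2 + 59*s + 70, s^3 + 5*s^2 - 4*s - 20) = s^2 + 7*s + 10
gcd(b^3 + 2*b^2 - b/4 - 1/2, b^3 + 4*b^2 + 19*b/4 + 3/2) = b^2 + 5*b/2 + 1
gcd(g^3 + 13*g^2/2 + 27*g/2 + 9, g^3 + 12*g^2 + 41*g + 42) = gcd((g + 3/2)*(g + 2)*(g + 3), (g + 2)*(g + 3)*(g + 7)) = g^2 + 5*g + 6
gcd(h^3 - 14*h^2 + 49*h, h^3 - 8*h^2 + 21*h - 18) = 1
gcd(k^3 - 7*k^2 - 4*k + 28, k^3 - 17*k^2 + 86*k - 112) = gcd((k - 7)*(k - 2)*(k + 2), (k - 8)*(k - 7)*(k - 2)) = k^2 - 9*k + 14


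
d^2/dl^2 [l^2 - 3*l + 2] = 2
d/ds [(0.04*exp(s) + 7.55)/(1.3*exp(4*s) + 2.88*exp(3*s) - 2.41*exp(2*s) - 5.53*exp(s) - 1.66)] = (-0.156*exp(4*s) - 39.4904*exp(3*s) - 65.1356*exp(2*s) + 36.391*exp(s) + 41.6851)*exp(s)/(1.69*exp(8*s) + 7.488*exp(7*s) + 2.0284*exp(6*s) - 28.2596*exp(5*s) - 30.3607*exp(4*s) + 17.093*exp(3*s) + 38.5821*exp(2*s) + 18.3596*exp(s) + 2.7556)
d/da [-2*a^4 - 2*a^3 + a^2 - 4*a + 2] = -8*a^3 - 6*a^2 + 2*a - 4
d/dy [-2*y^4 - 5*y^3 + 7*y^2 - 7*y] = -8*y^3 - 15*y^2 + 14*y - 7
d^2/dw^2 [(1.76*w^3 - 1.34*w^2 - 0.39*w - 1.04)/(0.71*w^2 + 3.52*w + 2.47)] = (8.88178419700125e-16*w^5 + 3.5527136788005e-15*w^4 + 43.745842*w^3 + 102.767028*w^2 + 52.934154*w - 31.693116)/(0.357911*w^6 + 5.323296*w^5 + 30.126933*w^4 + 80.652352*w^3 + 104.807781*w^2 + 64.425504*w + 15.069223)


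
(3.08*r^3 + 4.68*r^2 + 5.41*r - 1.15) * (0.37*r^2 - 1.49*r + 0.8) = 1.1396*r^5 - 2.8576*r^4 - 2.5075*r^3 - 4.7424*r^2 + 6.0415*r - 0.92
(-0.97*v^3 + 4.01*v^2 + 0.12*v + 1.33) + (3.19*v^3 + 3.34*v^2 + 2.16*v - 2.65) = 2.22*v^3 + 7.35*v^2 + 2.28*v - 1.32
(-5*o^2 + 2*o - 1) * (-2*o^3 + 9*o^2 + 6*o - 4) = 10*o^5 - 49*o^4 - 10*o^3 + 23*o^2 - 14*o + 4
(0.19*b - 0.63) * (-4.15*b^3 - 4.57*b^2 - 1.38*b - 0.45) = -0.7885*b^4 + 1.7462*b^3 + 2.6169*b^2 + 0.7839*b + 0.2835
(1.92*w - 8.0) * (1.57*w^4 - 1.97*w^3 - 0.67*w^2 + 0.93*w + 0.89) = 3.0144*w^5 - 16.3424*w^4 + 14.4736*w^3 + 7.1456*w^2 - 5.7312*w - 7.12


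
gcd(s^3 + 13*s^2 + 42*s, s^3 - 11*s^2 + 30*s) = s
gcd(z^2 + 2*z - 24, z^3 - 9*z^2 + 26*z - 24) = z - 4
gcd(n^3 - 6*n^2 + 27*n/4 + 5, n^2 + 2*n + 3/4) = n + 1/2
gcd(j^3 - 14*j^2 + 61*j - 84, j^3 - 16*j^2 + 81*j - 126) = j^2 - 10*j + 21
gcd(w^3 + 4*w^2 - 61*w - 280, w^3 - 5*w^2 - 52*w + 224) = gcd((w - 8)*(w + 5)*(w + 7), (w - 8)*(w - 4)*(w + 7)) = w^2 - w - 56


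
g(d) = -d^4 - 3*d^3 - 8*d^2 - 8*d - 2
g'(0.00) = -8.00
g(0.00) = -2.00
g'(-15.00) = 11707.00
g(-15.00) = -42182.00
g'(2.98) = -241.46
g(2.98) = -255.14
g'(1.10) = -41.81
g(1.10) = -25.94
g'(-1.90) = 17.35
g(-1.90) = -8.14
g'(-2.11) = 23.27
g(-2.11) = -12.38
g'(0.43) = -16.86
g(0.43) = -7.19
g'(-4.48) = 242.71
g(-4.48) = -259.80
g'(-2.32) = 30.63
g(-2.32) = -18.01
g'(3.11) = -265.13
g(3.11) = -288.05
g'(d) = -4*d^3 - 9*d^2 - 16*d - 8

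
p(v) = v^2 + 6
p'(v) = 2*v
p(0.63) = 6.40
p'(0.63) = 1.26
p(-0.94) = 6.88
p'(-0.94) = -1.88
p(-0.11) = 6.01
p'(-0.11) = -0.22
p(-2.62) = 12.86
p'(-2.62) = -5.24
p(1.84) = 9.39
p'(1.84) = 3.68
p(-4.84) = 29.43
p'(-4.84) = -9.68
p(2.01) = 10.04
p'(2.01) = 4.02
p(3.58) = 18.82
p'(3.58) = 7.16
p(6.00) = 42.00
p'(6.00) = 12.00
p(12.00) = 150.00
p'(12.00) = 24.00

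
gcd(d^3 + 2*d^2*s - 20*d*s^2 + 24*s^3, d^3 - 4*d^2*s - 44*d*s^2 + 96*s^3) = -d^2 - 4*d*s + 12*s^2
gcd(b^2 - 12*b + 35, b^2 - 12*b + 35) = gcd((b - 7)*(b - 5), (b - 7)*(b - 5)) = b^2 - 12*b + 35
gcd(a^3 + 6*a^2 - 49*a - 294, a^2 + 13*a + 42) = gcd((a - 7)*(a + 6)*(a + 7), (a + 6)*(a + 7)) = a^2 + 13*a + 42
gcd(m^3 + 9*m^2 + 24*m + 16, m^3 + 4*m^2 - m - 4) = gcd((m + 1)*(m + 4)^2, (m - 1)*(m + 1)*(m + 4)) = m^2 + 5*m + 4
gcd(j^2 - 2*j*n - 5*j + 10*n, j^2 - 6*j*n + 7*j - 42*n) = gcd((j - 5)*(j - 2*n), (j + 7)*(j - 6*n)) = 1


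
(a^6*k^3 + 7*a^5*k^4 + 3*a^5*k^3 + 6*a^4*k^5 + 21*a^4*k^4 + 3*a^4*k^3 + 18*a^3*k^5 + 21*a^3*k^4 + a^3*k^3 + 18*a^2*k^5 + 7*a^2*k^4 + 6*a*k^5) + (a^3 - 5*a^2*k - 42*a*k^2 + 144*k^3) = a^6*k^3 + 7*a^5*k^4 + 3*a^5*k^3 + 6*a^4*k^5 + 21*a^4*k^4 + 3*a^4*k^3 + 18*a^3*k^5 + 21*a^3*k^4 + a^3*k^3 + a^3 + 18*a^2*k^5 + 7*a^2*k^4 - 5*a^2*k + 6*a*k^5 - 42*a*k^2 + 144*k^3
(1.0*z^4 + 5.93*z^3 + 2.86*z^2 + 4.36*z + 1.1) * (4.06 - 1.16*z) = -1.16*z^5 - 2.8188*z^4 + 20.7582*z^3 + 6.554*z^2 + 16.4256*z + 4.466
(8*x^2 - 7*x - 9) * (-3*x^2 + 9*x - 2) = -24*x^4 + 93*x^3 - 52*x^2 - 67*x + 18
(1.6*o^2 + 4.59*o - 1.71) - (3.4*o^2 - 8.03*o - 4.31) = -1.8*o^2 + 12.62*o + 2.6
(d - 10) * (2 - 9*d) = -9*d^2 + 92*d - 20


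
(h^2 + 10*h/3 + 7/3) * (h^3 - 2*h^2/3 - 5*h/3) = h^5 + 8*h^4/3 - 14*h^3/9 - 64*h^2/9 - 35*h/9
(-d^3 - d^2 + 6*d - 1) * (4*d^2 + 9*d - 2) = -4*d^5 - 13*d^4 + 17*d^3 + 52*d^2 - 21*d + 2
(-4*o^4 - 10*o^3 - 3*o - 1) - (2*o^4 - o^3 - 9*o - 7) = -6*o^4 - 9*o^3 + 6*o + 6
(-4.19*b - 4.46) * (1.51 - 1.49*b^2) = 6.2431*b^3 + 6.6454*b^2 - 6.3269*b - 6.7346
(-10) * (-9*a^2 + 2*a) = 90*a^2 - 20*a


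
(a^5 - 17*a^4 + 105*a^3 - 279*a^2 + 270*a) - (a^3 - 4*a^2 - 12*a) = a^5 - 17*a^4 + 104*a^3 - 275*a^2 + 282*a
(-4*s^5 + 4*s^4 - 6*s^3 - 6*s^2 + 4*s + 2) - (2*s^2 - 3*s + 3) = -4*s^5 + 4*s^4 - 6*s^3 - 8*s^2 + 7*s - 1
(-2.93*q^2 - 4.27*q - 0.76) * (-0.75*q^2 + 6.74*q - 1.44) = 2.1975*q^4 - 16.5457*q^3 - 23.9906*q^2 + 1.0264*q + 1.0944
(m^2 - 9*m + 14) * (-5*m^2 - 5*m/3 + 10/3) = -5*m^4 + 130*m^3/3 - 155*m^2/3 - 160*m/3 + 140/3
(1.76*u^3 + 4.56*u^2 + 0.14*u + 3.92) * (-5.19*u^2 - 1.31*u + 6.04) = -9.1344*u^5 - 25.972*u^4 + 3.9302*u^3 + 7.0142*u^2 - 4.2896*u + 23.6768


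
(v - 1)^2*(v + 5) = v^3 + 3*v^2 - 9*v + 5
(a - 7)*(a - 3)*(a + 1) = a^3 - 9*a^2 + 11*a + 21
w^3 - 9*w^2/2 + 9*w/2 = w*(w - 3)*(w - 3/2)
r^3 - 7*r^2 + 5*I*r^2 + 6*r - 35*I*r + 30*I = (r - 6)*(r - 1)*(r + 5*I)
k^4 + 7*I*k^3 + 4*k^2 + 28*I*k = k*(k - 2*I)*(k + 2*I)*(k + 7*I)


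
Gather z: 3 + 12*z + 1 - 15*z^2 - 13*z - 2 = -15*z^2 - z + 2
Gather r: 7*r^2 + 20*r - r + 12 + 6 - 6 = 7*r^2 + 19*r + 12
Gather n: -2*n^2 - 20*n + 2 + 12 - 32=-2*n^2 - 20*n - 18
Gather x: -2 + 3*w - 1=3*w - 3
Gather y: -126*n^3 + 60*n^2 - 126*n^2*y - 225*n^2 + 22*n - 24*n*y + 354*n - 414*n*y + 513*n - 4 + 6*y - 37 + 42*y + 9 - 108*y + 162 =-126*n^3 - 165*n^2 + 889*n + y*(-126*n^2 - 438*n - 60) + 130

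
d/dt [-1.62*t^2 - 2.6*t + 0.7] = -3.24*t - 2.6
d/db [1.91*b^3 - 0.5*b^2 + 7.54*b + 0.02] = 5.73*b^2 - 1.0*b + 7.54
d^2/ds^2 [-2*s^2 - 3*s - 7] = -4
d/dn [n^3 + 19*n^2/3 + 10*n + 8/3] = 3*n^2 + 38*n/3 + 10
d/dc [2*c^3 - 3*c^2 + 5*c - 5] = 6*c^2 - 6*c + 5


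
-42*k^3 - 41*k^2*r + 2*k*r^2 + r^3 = (-6*k + r)*(k + r)*(7*k + r)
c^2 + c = c*(c + 1)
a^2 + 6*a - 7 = (a - 1)*(a + 7)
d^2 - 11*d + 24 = (d - 8)*(d - 3)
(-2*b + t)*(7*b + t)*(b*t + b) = -14*b^3*t - 14*b^3 + 5*b^2*t^2 + 5*b^2*t + b*t^3 + b*t^2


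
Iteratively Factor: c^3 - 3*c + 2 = (c - 1)*(c^2 + c - 2) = (c - 1)^2*(c + 2)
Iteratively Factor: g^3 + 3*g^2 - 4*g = (g - 1)*(g^2 + 4*g) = (g - 1)*(g + 4)*(g)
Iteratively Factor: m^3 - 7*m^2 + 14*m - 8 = (m - 4)*(m^2 - 3*m + 2) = (m - 4)*(m - 2)*(m - 1)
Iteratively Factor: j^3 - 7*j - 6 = (j - 3)*(j^2 + 3*j + 2) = (j - 3)*(j + 2)*(j + 1)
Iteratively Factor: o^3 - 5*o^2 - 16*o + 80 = (o - 4)*(o^2 - o - 20) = (o - 5)*(o - 4)*(o + 4)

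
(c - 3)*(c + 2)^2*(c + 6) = c^4 + 7*c^3 - 2*c^2 - 60*c - 72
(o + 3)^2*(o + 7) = o^3 + 13*o^2 + 51*o + 63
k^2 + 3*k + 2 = (k + 1)*(k + 2)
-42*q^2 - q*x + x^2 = (-7*q + x)*(6*q + x)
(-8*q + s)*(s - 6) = -8*q*s + 48*q + s^2 - 6*s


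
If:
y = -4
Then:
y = -4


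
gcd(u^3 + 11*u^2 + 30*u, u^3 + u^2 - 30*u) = u^2 + 6*u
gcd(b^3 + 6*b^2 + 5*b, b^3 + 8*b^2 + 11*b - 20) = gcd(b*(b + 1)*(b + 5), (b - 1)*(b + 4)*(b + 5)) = b + 5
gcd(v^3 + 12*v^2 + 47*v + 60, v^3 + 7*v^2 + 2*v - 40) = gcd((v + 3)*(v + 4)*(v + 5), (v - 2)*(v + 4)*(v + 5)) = v^2 + 9*v + 20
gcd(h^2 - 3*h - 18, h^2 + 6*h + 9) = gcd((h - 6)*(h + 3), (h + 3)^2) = h + 3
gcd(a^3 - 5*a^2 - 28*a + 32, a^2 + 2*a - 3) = a - 1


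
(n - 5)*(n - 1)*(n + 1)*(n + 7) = n^4 + 2*n^3 - 36*n^2 - 2*n + 35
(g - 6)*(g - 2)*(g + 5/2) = g^3 - 11*g^2/2 - 8*g + 30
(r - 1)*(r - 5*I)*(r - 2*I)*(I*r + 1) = I*r^4 + 8*r^3 - I*r^3 - 8*r^2 - 17*I*r^2 - 10*r + 17*I*r + 10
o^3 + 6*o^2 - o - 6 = (o - 1)*(o + 1)*(o + 6)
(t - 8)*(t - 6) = t^2 - 14*t + 48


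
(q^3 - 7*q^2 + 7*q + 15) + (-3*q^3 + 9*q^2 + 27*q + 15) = -2*q^3 + 2*q^2 + 34*q + 30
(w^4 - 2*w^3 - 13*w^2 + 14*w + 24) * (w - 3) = w^5 - 5*w^4 - 7*w^3 + 53*w^2 - 18*w - 72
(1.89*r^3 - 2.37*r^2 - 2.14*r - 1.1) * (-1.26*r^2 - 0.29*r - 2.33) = -2.3814*r^5 + 2.4381*r^4 - 1.02*r^3 + 7.5287*r^2 + 5.3052*r + 2.563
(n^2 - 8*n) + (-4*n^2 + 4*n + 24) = -3*n^2 - 4*n + 24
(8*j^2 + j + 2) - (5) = 8*j^2 + j - 3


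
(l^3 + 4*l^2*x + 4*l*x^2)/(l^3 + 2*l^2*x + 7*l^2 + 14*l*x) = (l + 2*x)/(l + 7)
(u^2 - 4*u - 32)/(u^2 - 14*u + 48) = (u + 4)/(u - 6)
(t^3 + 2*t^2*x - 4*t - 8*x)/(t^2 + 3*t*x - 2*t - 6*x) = (t^2 + 2*t*x + 2*t + 4*x)/(t + 3*x)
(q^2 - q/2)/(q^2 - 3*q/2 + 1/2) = q/(q - 1)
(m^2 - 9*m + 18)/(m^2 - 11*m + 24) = (m - 6)/(m - 8)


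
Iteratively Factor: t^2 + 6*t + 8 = (t + 4)*(t + 2)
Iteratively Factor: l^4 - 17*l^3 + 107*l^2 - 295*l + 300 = (l - 3)*(l^3 - 14*l^2 + 65*l - 100) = (l - 5)*(l - 3)*(l^2 - 9*l + 20) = (l - 5)*(l - 4)*(l - 3)*(l - 5)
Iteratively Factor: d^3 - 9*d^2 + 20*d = (d - 5)*(d^2 - 4*d) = (d - 5)*(d - 4)*(d)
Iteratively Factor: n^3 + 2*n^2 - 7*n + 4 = (n - 1)*(n^2 + 3*n - 4) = (n - 1)*(n + 4)*(n - 1)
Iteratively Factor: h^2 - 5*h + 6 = (h - 2)*(h - 3)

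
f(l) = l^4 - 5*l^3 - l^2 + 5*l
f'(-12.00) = -9043.00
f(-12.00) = 29172.00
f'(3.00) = -28.00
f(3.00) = -48.00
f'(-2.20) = -105.79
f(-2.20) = 60.83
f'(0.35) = 2.63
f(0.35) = 1.43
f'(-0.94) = -9.70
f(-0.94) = -0.65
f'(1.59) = -20.02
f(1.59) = -8.29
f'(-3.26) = -286.48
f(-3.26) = 259.25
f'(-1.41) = -33.21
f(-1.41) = 8.93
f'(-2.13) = -97.45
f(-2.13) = 53.71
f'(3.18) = -24.42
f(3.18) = -52.74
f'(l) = 4*l^3 - 15*l^2 - 2*l + 5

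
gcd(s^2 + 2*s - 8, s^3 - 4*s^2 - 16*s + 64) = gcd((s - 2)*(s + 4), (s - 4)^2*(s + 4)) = s + 4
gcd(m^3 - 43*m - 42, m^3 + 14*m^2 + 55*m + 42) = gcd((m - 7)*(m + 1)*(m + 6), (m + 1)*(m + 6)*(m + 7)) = m^2 + 7*m + 6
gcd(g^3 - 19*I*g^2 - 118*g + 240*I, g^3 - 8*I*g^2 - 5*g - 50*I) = g - 5*I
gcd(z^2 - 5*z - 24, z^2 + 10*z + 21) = z + 3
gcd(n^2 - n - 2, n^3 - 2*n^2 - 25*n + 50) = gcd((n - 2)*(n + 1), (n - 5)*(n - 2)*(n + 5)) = n - 2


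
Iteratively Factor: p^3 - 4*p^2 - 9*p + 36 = (p + 3)*(p^2 - 7*p + 12) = (p - 3)*(p + 3)*(p - 4)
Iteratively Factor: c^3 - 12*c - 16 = (c - 4)*(c^2 + 4*c + 4) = (c - 4)*(c + 2)*(c + 2)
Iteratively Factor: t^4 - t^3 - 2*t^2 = (t)*(t^3 - t^2 - 2*t) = t*(t + 1)*(t^2 - 2*t) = t^2*(t + 1)*(t - 2)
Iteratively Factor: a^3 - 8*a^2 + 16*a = (a)*(a^2 - 8*a + 16) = a*(a - 4)*(a - 4)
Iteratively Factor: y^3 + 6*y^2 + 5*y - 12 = (y - 1)*(y^2 + 7*y + 12) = (y - 1)*(y + 4)*(y + 3)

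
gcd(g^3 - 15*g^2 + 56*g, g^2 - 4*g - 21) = g - 7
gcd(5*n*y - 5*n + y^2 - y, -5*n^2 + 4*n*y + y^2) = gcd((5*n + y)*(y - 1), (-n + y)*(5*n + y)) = 5*n + y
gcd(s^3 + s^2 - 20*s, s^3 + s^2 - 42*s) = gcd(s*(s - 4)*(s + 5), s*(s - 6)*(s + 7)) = s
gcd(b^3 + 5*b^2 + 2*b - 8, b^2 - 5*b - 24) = 1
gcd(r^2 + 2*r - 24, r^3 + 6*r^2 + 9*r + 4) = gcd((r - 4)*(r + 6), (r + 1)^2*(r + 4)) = 1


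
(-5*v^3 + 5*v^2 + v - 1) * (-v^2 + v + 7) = 5*v^5 - 10*v^4 - 31*v^3 + 37*v^2 + 6*v - 7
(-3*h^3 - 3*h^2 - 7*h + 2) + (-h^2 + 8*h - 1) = -3*h^3 - 4*h^2 + h + 1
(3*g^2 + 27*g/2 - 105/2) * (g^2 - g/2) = 3*g^4 + 12*g^3 - 237*g^2/4 + 105*g/4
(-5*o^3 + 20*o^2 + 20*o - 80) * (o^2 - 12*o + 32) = -5*o^5 + 80*o^4 - 380*o^3 + 320*o^2 + 1600*o - 2560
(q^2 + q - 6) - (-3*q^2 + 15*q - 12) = 4*q^2 - 14*q + 6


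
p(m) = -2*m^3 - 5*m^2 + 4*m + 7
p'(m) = -6*m^2 - 10*m + 4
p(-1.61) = -4.05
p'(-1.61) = 4.55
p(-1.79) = -4.71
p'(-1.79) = 2.68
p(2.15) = -27.39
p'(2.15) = -45.24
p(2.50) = -45.50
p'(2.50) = -58.50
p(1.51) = -5.25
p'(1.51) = -24.78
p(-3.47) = 16.48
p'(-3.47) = -33.55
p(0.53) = 7.42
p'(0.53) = -2.99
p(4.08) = -195.75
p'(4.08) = -136.68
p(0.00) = 7.00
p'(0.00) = 4.00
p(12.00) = -4121.00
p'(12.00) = -980.00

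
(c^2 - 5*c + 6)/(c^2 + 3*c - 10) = (c - 3)/(c + 5)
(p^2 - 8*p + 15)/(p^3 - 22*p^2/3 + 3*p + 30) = 3*(p - 5)/(3*p^2 - 13*p - 30)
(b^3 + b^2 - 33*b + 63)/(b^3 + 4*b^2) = (b^3 + b^2 - 33*b + 63)/(b^2*(b + 4))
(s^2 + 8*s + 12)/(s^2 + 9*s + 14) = (s + 6)/(s + 7)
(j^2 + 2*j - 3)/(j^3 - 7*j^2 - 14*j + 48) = (j - 1)/(j^2 - 10*j + 16)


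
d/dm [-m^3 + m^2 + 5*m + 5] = -3*m^2 + 2*m + 5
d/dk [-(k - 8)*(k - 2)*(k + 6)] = -3*k^2 + 8*k + 44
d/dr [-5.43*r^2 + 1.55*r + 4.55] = 1.55 - 10.86*r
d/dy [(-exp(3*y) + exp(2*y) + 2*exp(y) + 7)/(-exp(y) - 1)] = (2*exp(3*y) + 2*exp(2*y) - 2*exp(y) + 5)*exp(y)/(exp(2*y) + 2*exp(y) + 1)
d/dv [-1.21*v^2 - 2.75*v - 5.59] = -2.42*v - 2.75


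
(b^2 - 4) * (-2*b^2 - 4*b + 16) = -2*b^4 - 4*b^3 + 24*b^2 + 16*b - 64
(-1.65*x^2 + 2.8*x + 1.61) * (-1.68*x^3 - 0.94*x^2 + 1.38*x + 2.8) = 2.772*x^5 - 3.153*x^4 - 7.6138*x^3 - 2.2694*x^2 + 10.0618*x + 4.508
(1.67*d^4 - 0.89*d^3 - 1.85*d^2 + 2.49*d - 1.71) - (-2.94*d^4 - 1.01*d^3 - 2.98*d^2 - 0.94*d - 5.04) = 4.61*d^4 + 0.12*d^3 + 1.13*d^2 + 3.43*d + 3.33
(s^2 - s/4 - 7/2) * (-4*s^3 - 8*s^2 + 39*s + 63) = -4*s^5 - 7*s^4 + 55*s^3 + 325*s^2/4 - 609*s/4 - 441/2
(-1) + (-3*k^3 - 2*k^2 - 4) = -3*k^3 - 2*k^2 - 5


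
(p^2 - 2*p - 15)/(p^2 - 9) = (p - 5)/(p - 3)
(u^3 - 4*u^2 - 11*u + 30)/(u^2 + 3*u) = u - 7 + 10/u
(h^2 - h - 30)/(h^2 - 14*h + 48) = (h + 5)/(h - 8)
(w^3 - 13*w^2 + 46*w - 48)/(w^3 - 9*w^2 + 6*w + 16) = (w - 3)/(w + 1)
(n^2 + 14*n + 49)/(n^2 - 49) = (n + 7)/(n - 7)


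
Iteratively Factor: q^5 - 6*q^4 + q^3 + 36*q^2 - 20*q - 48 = (q - 4)*(q^4 - 2*q^3 - 7*q^2 + 8*q + 12) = (q - 4)*(q - 3)*(q^3 + q^2 - 4*q - 4) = (q - 4)*(q - 3)*(q + 2)*(q^2 - q - 2) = (q - 4)*(q - 3)*(q + 1)*(q + 2)*(q - 2)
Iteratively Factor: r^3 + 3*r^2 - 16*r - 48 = (r + 4)*(r^2 - r - 12) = (r + 3)*(r + 4)*(r - 4)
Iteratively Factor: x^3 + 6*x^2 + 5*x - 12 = (x - 1)*(x^2 + 7*x + 12) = (x - 1)*(x + 4)*(x + 3)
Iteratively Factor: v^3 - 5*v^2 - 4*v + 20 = (v + 2)*(v^2 - 7*v + 10) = (v - 2)*(v + 2)*(v - 5)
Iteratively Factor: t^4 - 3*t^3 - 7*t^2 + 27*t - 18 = (t + 3)*(t^3 - 6*t^2 + 11*t - 6) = (t - 1)*(t + 3)*(t^2 - 5*t + 6) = (t - 3)*(t - 1)*(t + 3)*(t - 2)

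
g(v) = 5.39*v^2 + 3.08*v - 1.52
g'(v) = 10.78*v + 3.08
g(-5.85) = 164.92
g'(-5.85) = -59.98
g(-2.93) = 35.73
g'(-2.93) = -28.51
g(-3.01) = 38.04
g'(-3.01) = -29.37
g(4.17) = 105.05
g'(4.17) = 48.03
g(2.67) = 45.13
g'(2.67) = 31.86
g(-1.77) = 9.91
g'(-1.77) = -16.00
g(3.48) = 74.47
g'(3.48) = 40.59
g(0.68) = 3.07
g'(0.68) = 10.41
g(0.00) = -1.52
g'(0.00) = 3.08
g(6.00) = 211.00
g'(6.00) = 67.76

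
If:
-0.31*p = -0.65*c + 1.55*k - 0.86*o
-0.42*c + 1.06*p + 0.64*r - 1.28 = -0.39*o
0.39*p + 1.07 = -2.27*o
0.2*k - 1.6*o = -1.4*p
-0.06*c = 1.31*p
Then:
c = -71.16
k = -31.06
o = -1.03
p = 3.26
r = -49.47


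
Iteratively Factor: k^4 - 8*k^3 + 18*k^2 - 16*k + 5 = (k - 1)*(k^3 - 7*k^2 + 11*k - 5) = (k - 1)^2*(k^2 - 6*k + 5) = (k - 1)^3*(k - 5)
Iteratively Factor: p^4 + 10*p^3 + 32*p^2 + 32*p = (p)*(p^3 + 10*p^2 + 32*p + 32) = p*(p + 4)*(p^2 + 6*p + 8) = p*(p + 4)^2*(p + 2)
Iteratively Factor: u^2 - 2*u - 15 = (u - 5)*(u + 3)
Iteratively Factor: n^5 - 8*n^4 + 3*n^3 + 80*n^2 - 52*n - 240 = (n + 2)*(n^4 - 10*n^3 + 23*n^2 + 34*n - 120) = (n - 4)*(n + 2)*(n^3 - 6*n^2 - n + 30) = (n - 5)*(n - 4)*(n + 2)*(n^2 - n - 6) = (n - 5)*(n - 4)*(n - 3)*(n + 2)*(n + 2)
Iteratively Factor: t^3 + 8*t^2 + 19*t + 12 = (t + 1)*(t^2 + 7*t + 12) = (t + 1)*(t + 3)*(t + 4)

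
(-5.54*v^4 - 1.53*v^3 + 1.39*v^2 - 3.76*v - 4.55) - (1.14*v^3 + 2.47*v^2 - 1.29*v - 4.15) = -5.54*v^4 - 2.67*v^3 - 1.08*v^2 - 2.47*v - 0.399999999999999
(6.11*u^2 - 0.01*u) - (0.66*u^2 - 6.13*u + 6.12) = 5.45*u^2 + 6.12*u - 6.12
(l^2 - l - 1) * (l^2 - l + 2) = l^4 - 2*l^3 + 2*l^2 - l - 2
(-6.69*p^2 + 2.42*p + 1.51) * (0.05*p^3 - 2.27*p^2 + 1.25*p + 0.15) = -0.3345*p^5 + 15.3073*p^4 - 13.7804*p^3 - 1.4062*p^2 + 2.2505*p + 0.2265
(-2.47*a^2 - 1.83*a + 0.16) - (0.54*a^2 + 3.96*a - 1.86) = -3.01*a^2 - 5.79*a + 2.02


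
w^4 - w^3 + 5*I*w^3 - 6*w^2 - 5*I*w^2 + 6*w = w*(w - 1)*(w + 2*I)*(w + 3*I)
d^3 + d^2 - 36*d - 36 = (d - 6)*(d + 1)*(d + 6)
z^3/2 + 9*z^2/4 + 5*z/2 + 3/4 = (z/2 + 1/2)*(z + 1/2)*(z + 3)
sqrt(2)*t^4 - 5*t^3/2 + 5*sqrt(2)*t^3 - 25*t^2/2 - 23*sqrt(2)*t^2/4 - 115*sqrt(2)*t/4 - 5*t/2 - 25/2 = (t + 5)*(t - 5*sqrt(2)/2)*(t + sqrt(2))*(sqrt(2)*t + 1/2)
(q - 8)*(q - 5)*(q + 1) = q^3 - 12*q^2 + 27*q + 40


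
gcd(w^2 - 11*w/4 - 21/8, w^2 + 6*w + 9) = 1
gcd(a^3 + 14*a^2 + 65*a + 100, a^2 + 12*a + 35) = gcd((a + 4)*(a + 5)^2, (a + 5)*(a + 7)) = a + 5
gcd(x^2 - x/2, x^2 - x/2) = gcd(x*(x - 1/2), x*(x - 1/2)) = x^2 - x/2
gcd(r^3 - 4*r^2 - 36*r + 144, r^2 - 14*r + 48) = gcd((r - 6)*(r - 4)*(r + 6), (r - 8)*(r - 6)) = r - 6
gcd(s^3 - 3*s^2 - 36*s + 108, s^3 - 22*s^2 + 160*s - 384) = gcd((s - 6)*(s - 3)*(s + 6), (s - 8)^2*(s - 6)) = s - 6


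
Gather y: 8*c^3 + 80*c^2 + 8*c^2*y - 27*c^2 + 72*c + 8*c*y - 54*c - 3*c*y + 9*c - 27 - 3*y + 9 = 8*c^3 + 53*c^2 + 27*c + y*(8*c^2 + 5*c - 3) - 18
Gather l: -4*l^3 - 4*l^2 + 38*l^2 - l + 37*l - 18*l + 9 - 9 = -4*l^3 + 34*l^2 + 18*l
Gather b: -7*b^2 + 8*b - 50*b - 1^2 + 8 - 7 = -7*b^2 - 42*b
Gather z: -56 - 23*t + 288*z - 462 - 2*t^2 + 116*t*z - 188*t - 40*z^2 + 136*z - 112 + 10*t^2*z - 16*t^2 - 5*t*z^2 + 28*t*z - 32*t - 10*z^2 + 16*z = -18*t^2 - 243*t + z^2*(-5*t - 50) + z*(10*t^2 + 144*t + 440) - 630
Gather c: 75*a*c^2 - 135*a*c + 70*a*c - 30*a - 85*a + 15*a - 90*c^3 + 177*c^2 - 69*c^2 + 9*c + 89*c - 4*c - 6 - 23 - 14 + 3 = -100*a - 90*c^3 + c^2*(75*a + 108) + c*(94 - 65*a) - 40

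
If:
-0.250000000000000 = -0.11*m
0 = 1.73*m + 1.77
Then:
No Solution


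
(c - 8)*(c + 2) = c^2 - 6*c - 16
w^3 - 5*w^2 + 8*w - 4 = (w - 2)^2*(w - 1)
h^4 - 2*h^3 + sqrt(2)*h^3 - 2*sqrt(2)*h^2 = h^2*(h - 2)*(h + sqrt(2))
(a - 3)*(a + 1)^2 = a^3 - a^2 - 5*a - 3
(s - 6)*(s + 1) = s^2 - 5*s - 6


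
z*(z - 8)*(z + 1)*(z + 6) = z^4 - z^3 - 50*z^2 - 48*z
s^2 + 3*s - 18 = (s - 3)*(s + 6)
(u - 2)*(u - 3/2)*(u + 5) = u^3 + 3*u^2/2 - 29*u/2 + 15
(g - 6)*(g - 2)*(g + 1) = g^3 - 7*g^2 + 4*g + 12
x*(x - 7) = x^2 - 7*x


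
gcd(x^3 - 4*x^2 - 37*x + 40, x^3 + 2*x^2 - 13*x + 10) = x^2 + 4*x - 5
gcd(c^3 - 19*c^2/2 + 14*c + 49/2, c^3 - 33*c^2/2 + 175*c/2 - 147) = c^2 - 21*c/2 + 49/2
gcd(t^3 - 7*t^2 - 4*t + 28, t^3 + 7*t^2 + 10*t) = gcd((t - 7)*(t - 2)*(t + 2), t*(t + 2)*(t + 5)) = t + 2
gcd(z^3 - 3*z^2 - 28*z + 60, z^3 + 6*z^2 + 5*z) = z + 5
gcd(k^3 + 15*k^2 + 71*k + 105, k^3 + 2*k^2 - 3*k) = k + 3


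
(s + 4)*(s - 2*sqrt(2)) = s^2 - 2*sqrt(2)*s + 4*s - 8*sqrt(2)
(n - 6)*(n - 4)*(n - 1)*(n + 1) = n^4 - 10*n^3 + 23*n^2 + 10*n - 24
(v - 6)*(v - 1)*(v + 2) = v^3 - 5*v^2 - 8*v + 12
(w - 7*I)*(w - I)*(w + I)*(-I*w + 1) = -I*w^4 - 6*w^3 - 8*I*w^2 - 6*w - 7*I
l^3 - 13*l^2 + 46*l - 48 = (l - 8)*(l - 3)*(l - 2)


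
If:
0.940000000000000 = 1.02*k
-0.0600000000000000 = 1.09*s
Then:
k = 0.92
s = -0.06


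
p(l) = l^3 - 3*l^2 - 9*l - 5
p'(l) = 3*l^2 - 6*l - 9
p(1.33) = -19.92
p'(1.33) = -11.67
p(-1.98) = -6.70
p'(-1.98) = 14.64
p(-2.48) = -16.38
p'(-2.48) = 24.33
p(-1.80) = -4.35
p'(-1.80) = 11.52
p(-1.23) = -0.33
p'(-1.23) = 2.92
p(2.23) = -28.90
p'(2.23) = -7.46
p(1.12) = -17.44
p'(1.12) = -11.96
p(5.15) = 5.67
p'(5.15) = 39.67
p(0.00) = -5.00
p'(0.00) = -9.00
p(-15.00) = -3920.00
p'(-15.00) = 756.00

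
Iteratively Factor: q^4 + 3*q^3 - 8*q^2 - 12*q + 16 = (q - 1)*(q^3 + 4*q^2 - 4*q - 16) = (q - 1)*(q + 4)*(q^2 - 4) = (q - 1)*(q + 2)*(q + 4)*(q - 2)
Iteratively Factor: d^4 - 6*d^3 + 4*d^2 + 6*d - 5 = (d - 5)*(d^3 - d^2 - d + 1) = (d - 5)*(d + 1)*(d^2 - 2*d + 1) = (d - 5)*(d - 1)*(d + 1)*(d - 1)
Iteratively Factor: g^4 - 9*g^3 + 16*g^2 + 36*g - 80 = (g - 2)*(g^3 - 7*g^2 + 2*g + 40) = (g - 4)*(g - 2)*(g^2 - 3*g - 10) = (g - 4)*(g - 2)*(g + 2)*(g - 5)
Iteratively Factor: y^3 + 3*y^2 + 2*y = (y + 1)*(y^2 + 2*y) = (y + 1)*(y + 2)*(y)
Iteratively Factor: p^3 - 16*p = (p - 4)*(p^2 + 4*p) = p*(p - 4)*(p + 4)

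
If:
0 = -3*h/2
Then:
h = 0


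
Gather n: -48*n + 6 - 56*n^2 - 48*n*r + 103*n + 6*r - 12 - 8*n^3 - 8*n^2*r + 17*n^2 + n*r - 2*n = -8*n^3 + n^2*(-8*r - 39) + n*(53 - 47*r) + 6*r - 6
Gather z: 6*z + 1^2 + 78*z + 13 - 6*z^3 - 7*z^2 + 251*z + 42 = -6*z^3 - 7*z^2 + 335*z + 56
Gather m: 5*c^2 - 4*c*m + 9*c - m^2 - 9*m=5*c^2 + 9*c - m^2 + m*(-4*c - 9)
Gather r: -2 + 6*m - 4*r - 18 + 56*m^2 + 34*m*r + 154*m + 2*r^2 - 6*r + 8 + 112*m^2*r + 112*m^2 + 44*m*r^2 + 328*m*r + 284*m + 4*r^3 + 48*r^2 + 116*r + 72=168*m^2 + 444*m + 4*r^3 + r^2*(44*m + 50) + r*(112*m^2 + 362*m + 106) + 60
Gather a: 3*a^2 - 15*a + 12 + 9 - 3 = 3*a^2 - 15*a + 18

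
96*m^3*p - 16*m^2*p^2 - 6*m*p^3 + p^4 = p*(-6*m + p)*(-4*m + p)*(4*m + p)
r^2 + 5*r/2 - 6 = (r - 3/2)*(r + 4)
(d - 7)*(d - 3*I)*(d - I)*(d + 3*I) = d^4 - 7*d^3 - I*d^3 + 9*d^2 + 7*I*d^2 - 63*d - 9*I*d + 63*I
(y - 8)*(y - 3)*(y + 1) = y^3 - 10*y^2 + 13*y + 24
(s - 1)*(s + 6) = s^2 + 5*s - 6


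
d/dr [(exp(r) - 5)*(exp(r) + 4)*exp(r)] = (3*exp(2*r) - 2*exp(r) - 20)*exp(r)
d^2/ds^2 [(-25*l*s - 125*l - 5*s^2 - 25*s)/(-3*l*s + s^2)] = 10*(-225*l^3 + 225*l^2*s - 8*l*s^3 - 75*l*s^2 - 5*s^3)/(s^3*(-27*l^3 + 27*l^2*s - 9*l*s^2 + s^3))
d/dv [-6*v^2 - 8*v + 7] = -12*v - 8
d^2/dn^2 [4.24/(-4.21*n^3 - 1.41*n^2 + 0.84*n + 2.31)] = ((107.1024*n + 11.9568)*(4.21*n^3 + 1.41*n^2 - 0.84*n - 2.31) - 4.24*(12.63*n^2 + 2.82*n - 0.84)*(25.26*n^2 + 5.64*n - 1.68))/(4.21*n^3 + 1.41*n^2 - 0.84*n - 2.31)^3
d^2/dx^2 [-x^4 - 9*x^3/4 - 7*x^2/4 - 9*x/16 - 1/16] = -12*x^2 - 27*x/2 - 7/2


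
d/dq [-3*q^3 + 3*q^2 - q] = -9*q^2 + 6*q - 1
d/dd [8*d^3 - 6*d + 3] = 24*d^2 - 6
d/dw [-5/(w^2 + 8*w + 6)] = 10*(w + 4)/(w^2 + 8*w + 6)^2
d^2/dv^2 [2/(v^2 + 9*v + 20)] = 4*(-v^2 - 9*v + (2*v + 9)^2 - 20)/(v^2 + 9*v + 20)^3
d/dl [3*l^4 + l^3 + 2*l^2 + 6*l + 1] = 12*l^3 + 3*l^2 + 4*l + 6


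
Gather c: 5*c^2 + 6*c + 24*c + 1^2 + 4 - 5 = 5*c^2 + 30*c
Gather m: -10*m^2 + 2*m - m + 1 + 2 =-10*m^2 + m + 3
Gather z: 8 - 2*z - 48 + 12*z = 10*z - 40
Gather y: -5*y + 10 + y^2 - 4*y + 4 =y^2 - 9*y + 14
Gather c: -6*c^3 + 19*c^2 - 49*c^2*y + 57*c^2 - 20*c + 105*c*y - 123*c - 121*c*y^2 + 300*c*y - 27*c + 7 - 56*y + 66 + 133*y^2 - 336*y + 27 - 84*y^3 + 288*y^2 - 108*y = -6*c^3 + c^2*(76 - 49*y) + c*(-121*y^2 + 405*y - 170) - 84*y^3 + 421*y^2 - 500*y + 100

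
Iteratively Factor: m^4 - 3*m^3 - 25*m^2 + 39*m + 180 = (m + 3)*(m^3 - 6*m^2 - 7*m + 60) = (m - 5)*(m + 3)*(m^2 - m - 12) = (m - 5)*(m - 4)*(m + 3)*(m + 3)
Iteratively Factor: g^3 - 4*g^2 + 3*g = (g - 3)*(g^2 - g) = g*(g - 3)*(g - 1)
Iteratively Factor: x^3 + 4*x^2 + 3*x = (x)*(x^2 + 4*x + 3) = x*(x + 3)*(x + 1)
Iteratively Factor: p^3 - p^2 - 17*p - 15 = (p - 5)*(p^2 + 4*p + 3) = (p - 5)*(p + 3)*(p + 1)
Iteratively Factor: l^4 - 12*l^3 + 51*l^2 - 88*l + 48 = (l - 4)*(l^3 - 8*l^2 + 19*l - 12) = (l - 4)*(l - 3)*(l^2 - 5*l + 4) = (l - 4)^2*(l - 3)*(l - 1)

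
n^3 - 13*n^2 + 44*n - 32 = (n - 8)*(n - 4)*(n - 1)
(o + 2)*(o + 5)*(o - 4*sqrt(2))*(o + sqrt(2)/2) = o^4 - 7*sqrt(2)*o^3/2 + 7*o^3 - 49*sqrt(2)*o^2/2 + 6*o^2 - 35*sqrt(2)*o - 28*o - 40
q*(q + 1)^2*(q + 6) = q^4 + 8*q^3 + 13*q^2 + 6*q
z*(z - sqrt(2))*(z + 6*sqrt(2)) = z^3 + 5*sqrt(2)*z^2 - 12*z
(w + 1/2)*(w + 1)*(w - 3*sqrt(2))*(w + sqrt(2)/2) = w^4 - 5*sqrt(2)*w^3/2 + 3*w^3/2 - 15*sqrt(2)*w^2/4 - 5*w^2/2 - 9*w/2 - 5*sqrt(2)*w/4 - 3/2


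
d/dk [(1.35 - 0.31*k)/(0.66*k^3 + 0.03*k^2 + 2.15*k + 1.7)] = (0.4092*k^3 - 2.6637*k^2 - 0.081*k - 3.4295)/(0.4356*k^6 + 0.0396*k^5 + 2.8389*k^4 + 2.373*k^3 + 4.7245*k^2 + 7.31*k + 2.89)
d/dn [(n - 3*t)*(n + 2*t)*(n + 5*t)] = 3*n^2 + 8*n*t - 11*t^2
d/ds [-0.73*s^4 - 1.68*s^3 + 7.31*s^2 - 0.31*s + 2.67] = -2.92*s^3 - 5.04*s^2 + 14.62*s - 0.31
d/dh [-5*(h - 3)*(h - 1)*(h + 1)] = -15*h^2 + 30*h + 5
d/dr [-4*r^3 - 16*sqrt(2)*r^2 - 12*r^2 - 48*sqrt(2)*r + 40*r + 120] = -12*r^2 - 32*sqrt(2)*r - 24*r - 48*sqrt(2) + 40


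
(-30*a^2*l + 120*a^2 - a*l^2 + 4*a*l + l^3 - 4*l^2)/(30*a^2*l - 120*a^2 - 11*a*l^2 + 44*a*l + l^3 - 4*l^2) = (-5*a - l)/(5*a - l)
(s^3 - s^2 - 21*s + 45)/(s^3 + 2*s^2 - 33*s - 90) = (s^2 - 6*s + 9)/(s^2 - 3*s - 18)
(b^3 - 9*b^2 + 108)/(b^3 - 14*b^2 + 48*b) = (b^2 - 3*b - 18)/(b*(b - 8))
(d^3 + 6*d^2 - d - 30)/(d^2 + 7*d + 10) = (d^2 + d - 6)/(d + 2)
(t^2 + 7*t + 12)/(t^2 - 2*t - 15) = (t + 4)/(t - 5)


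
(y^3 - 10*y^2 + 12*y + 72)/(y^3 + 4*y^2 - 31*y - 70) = (y^2 - 12*y + 36)/(y^2 + 2*y - 35)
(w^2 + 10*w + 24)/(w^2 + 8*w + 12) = (w + 4)/(w + 2)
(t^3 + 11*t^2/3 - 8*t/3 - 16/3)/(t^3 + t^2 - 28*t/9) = 3*(t^2 + 5*t + 4)/(t*(3*t + 7))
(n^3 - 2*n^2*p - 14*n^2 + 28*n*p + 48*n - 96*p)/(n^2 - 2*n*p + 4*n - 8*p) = (n^2 - 14*n + 48)/(n + 4)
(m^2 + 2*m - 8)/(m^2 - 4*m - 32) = (m - 2)/(m - 8)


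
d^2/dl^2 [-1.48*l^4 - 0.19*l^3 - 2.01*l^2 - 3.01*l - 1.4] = -17.76*l^2 - 1.14*l - 4.02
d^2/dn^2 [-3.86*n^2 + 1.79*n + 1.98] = -7.72000000000000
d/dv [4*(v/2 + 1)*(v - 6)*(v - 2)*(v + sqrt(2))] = 8*v^3 - 36*v^2 + 6*sqrt(2)*v^2 - 24*sqrt(2)*v - 16*v - 8*sqrt(2) + 48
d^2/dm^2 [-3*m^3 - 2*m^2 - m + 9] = -18*m - 4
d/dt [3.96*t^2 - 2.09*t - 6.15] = 7.92*t - 2.09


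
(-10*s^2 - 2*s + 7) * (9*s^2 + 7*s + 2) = -90*s^4 - 88*s^3 + 29*s^2 + 45*s + 14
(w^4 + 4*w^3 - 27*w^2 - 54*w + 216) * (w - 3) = w^5 + w^4 - 39*w^3 + 27*w^2 + 378*w - 648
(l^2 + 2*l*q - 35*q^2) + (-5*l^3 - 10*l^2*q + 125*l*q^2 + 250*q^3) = -5*l^3 - 10*l^2*q + l^2 + 125*l*q^2 + 2*l*q + 250*q^3 - 35*q^2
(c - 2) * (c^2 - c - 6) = c^3 - 3*c^2 - 4*c + 12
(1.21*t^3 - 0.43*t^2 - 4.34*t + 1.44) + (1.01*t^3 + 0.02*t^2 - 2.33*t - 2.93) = 2.22*t^3 - 0.41*t^2 - 6.67*t - 1.49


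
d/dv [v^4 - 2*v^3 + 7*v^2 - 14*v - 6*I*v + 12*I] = 4*v^3 - 6*v^2 + 14*v - 14 - 6*I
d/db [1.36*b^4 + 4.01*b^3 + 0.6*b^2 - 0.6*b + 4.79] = 5.44*b^3 + 12.03*b^2 + 1.2*b - 0.6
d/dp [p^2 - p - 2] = 2*p - 1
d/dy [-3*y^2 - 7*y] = -6*y - 7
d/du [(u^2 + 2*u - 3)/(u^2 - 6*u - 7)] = 8*(-u^2 - u - 4)/(u^4 - 12*u^3 + 22*u^2 + 84*u + 49)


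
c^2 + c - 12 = (c - 3)*(c + 4)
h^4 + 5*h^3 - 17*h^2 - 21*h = h*(h - 3)*(h + 1)*(h + 7)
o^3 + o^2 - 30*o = o*(o - 5)*(o + 6)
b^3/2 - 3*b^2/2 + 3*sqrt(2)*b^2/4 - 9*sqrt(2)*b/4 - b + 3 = (b/2 + sqrt(2))*(b - 3)*(b - sqrt(2)/2)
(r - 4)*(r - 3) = r^2 - 7*r + 12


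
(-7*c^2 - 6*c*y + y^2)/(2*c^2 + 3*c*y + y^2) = (-7*c + y)/(2*c + y)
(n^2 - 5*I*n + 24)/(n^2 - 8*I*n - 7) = (-n^2 + 5*I*n - 24)/(-n^2 + 8*I*n + 7)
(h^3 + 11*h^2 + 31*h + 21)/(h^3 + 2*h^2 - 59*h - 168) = (h + 1)/(h - 8)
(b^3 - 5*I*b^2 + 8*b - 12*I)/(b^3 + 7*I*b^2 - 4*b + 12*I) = (b - 6*I)/(b + 6*I)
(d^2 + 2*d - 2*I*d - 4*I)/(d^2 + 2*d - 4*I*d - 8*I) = (d - 2*I)/(d - 4*I)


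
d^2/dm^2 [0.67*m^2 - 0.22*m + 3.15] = 1.34000000000000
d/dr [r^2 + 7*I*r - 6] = 2*r + 7*I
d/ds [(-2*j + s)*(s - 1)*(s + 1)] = -4*j*s + 3*s^2 - 1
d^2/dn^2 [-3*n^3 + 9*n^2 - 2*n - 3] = 18 - 18*n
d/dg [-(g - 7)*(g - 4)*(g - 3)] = -3*g^2 + 28*g - 61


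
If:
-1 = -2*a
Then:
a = 1/2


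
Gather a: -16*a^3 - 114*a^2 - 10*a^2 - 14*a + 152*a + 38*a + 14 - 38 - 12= -16*a^3 - 124*a^2 + 176*a - 36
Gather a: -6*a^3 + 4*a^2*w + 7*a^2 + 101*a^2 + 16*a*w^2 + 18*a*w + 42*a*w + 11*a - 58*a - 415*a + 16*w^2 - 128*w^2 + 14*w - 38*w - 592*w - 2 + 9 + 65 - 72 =-6*a^3 + a^2*(4*w + 108) + a*(16*w^2 + 60*w - 462) - 112*w^2 - 616*w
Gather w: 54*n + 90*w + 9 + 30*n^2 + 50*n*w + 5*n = 30*n^2 + 59*n + w*(50*n + 90) + 9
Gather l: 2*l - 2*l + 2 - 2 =0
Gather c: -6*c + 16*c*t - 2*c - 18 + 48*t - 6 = c*(16*t - 8) + 48*t - 24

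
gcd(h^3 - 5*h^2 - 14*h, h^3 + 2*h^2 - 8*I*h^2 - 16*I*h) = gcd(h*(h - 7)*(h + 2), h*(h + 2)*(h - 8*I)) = h^2 + 2*h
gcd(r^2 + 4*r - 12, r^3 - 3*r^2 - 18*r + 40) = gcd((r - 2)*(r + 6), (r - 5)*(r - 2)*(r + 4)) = r - 2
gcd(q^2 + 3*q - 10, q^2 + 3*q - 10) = q^2 + 3*q - 10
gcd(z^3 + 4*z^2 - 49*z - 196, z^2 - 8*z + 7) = z - 7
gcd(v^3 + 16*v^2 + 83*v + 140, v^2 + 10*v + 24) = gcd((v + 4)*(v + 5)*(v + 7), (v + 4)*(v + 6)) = v + 4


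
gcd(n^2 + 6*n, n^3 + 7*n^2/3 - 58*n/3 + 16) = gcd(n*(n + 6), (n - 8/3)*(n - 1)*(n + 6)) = n + 6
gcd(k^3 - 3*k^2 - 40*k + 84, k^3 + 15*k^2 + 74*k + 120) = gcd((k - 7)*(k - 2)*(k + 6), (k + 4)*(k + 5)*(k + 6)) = k + 6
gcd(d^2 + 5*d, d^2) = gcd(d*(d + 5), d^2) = d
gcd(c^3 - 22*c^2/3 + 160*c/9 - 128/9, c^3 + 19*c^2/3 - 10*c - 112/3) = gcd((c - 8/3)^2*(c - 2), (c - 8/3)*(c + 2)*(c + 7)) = c - 8/3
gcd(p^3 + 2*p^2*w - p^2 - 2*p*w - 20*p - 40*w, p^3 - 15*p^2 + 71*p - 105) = p - 5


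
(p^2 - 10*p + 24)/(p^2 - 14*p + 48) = (p - 4)/(p - 8)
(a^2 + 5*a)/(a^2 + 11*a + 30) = a/(a + 6)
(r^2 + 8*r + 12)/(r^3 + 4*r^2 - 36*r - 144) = (r + 2)/(r^2 - 2*r - 24)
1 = 1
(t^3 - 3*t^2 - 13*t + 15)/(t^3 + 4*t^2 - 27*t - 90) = (t - 1)/(t + 6)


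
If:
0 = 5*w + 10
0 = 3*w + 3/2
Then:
No Solution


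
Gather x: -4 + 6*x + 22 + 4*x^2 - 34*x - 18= 4*x^2 - 28*x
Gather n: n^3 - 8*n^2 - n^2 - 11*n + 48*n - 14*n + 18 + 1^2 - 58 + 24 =n^3 - 9*n^2 + 23*n - 15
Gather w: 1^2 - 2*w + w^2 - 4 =w^2 - 2*w - 3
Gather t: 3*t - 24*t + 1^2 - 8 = -21*t - 7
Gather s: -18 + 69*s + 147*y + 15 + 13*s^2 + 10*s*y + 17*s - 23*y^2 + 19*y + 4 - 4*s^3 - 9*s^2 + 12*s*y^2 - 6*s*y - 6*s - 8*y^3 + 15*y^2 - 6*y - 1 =-4*s^3 + 4*s^2 + s*(12*y^2 + 4*y + 80) - 8*y^3 - 8*y^2 + 160*y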